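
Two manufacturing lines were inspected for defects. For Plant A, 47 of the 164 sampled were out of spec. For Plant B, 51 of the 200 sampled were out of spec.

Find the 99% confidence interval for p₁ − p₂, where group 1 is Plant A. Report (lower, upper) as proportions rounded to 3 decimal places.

(-0.089, 0.152)

p̂₁ = 47/164 = 0.2866 and p̂₂ = 51/200 = 0.2550.
SE₁ = √(p̂₁(1−p̂₁)/n₁) = √(0.2866·0.7134/164) = 0.03531; SE₂ = √(0.2550·0.7450/200) = 0.03082.
Independent samples: SE of the difference = √(SE₁² + SE₂²) = √(0.0012467961 + 0.0009498724) = 0.04687.
z* for 99% confidence is 2.576, so the margin of error is 2.576 × 0.04687 = 0.12074.
Point estimate p̂₁ − p̂₂ = 0.2866 − 0.2550 = 0.0316.
0.0316 ± 0.12074 → (-0.089, 0.152).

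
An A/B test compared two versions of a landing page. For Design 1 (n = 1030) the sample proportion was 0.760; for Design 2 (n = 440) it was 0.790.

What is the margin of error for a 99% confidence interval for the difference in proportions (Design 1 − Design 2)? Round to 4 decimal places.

0.0606

Each SE is √(p̂(1−p̂)/n): √(0.7600·0.2400/1030) = 0.01331 and √(0.7900·0.2100/440) = 0.01942.
SE(p̂₁ − p̂₂) = √(SE₁² + SE₂²) = √(0.0001771561 + 0.0003771364) = 0.02354, since the two samples are independent.
At 99% confidence z* = 2.576; margin = 2.576 × 0.02354 = 0.06064.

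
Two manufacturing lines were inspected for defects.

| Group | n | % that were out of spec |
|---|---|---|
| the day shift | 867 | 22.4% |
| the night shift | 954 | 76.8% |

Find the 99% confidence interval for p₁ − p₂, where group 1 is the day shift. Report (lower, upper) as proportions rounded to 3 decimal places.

(-0.595, -0.493)

SE₁ = √(p̂₁(1−p̂₁)/n₁) = √(0.2240·0.7760/867) = 0.01416; SE₂ = √(0.7680·0.2320/954) = 0.01367.
Independent samples: SE of the difference = √(SE₁² + SE₂²) = √(0.0002005056 + 0.0001868689) = 0.01968.
z* for 99% confidence is 2.576, so the margin of error is 2.576 × 0.01968 = 0.05070.
Point estimate p̂₁ − p̂₂ = 0.2240 − 0.7680 = -0.5440.
-0.5440 ± 0.05070 → (-0.595, -0.493).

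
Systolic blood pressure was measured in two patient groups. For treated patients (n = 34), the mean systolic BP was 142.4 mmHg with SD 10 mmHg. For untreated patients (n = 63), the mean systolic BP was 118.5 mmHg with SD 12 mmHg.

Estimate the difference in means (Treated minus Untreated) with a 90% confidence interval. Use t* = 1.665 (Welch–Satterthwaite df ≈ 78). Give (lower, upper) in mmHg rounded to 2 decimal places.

Per-group SEs: s₁/√n₁ = 10/√34 = 1.7150, s₂/√n₂ = 12/√63 = 1.5119.
Unpooled SE of the difference: √(2.941225 + 2.28584161) = 2.2863.
Margin of error = t* · SE = 1.665 × 2.2863 = 3.8067.
x̄₁ − x̄₂ = 142.4 − 118.5 = 23.9000.
CI: 23.9000 ± 3.8067 = (20.09, 27.71).

(20.09, 27.71)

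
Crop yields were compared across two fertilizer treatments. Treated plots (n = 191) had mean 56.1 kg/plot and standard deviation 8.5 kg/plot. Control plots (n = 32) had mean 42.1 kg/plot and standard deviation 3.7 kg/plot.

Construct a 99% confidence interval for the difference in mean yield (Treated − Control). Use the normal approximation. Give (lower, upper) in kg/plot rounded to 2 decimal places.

(11.69, 16.31)

Per-group SEs: s₁/√n₁ = 8.5/√191 = 0.6150, s₂/√n₂ = 3.7/√32 = 0.6541.
Unpooled SE of the difference: √(0.378225 + 0.42784681) = 0.8978.
Margin of error = z* · SE = 2.576 × 0.8978 = 2.3127.
x̄₁ − x̄₂ = 56.1 − 42.1 = 14.0000.
CI: 14.0000 ± 2.3127 = (11.69, 16.31).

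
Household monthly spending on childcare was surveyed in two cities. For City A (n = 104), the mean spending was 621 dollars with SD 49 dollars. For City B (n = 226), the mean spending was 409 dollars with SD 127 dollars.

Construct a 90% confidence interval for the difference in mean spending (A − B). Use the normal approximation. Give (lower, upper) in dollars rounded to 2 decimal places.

(196.01, 227.99)

SE₁ = s₁/√n₁ = 49/√104 = 4.8048; SE₂ = 127/√226 = 8.4479.
Independent samples, unequal variances: SE_diff = √(SE₁² + SE₂²) = √(23.08610304 + 71.36701441) = 9.7187.
z* = 1.645, so margin of error = 1.645 × 9.7187 = 15.9873.
Difference in means = 621 − 409 = 212.0000.
212.0000 ± 15.9873 → (196.01, 227.99).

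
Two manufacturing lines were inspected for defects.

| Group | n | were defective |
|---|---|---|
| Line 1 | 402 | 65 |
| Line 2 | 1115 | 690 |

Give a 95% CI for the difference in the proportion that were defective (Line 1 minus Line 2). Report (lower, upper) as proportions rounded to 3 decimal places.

(-0.503, -0.411)

p̂₁ = 65/402 = 0.1617 and p̂₂ = 690/1115 = 0.6188.
SE₁ = √(p̂₁(1−p̂₁)/n₁) = √(0.1617·0.8383/402) = 0.01836; SE₂ = √(0.6188·0.3812/1115) = 0.01455.
Independent samples: SE of the difference = √(SE₁² + SE₂²) = √(0.0003370896 + 0.0002117025) = 0.02343.
z* for 95% confidence is 1.960, so the margin of error is 1.960 × 0.02343 = 0.04592.
Point estimate p̂₁ − p̂₂ = 0.1617 − 0.6188 = -0.4571.
-0.4571 ± 0.04592 → (-0.503, -0.411).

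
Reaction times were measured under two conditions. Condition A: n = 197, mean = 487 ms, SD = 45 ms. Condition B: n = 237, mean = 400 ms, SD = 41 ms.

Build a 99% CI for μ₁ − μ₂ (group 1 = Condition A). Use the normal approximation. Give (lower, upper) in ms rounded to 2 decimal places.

(76.26, 97.74)

SE₁ = s₁/√n₁ = 45/√197 = 3.2061; SE₂ = 41/√237 = 2.6632.
Independent samples, unequal variances: SE_diff = √(SE₁² + SE₂²) = √(10.27907721 + 7.09263424) = 4.1679.
z* = 2.576, so margin of error = 2.576 × 4.1679 = 10.7365.
Difference in means = 487 − 400 = 87.0000.
87.0000 ± 10.7365 → (76.26, 97.74).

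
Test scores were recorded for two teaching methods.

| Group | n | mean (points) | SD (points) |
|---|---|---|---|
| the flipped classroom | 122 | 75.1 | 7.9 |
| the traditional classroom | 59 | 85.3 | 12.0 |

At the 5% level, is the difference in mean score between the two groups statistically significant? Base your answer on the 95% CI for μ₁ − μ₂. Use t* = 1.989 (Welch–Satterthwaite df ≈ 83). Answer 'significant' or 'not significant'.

Standard errors of each mean: 7.9/√122 = 0.7152 and 12.0/√59 = 1.5623.
SE(x̄₁ − x̄₂) = √(0.7152² + 1.5623²) = 1.7182 for independent samples with unequal variances.
With t* = 1.989, the margin is 1.989 × 1.7182 = 3.4175.
x̄₁ − x̄₂ = 75.1 − 85.3 = -10.2000; the interval is -10.2000 ± 3.4175 = (-13.6175, -6.7825).
The interval (-13.6175, -6.7825) does not contain 0, so the difference is significant.

significant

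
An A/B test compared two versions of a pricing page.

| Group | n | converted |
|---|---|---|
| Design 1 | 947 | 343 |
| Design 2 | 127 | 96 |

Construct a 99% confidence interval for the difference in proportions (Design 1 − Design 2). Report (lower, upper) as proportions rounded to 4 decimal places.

First, p̂₁ = 343/947 = 0.3622; p̂₂ = 96/127 = 0.7559.
The two standard errors are √(0.3622×0.6378/947) = 0.01562 and √(0.7559×0.2441/127) = 0.03812.
Because the samples are independent, SE_diff = √(0.01562² + 0.03812²) = 0.04120.
Using z* = 2.576 for 99%, ME = 2.576 × 0.04120 = 0.10613.
p̂₁ − p̂₂ = -0.3937; interval -0.3937 ± 0.10613 gives (-0.4998, -0.2876).

(-0.4998, -0.2876)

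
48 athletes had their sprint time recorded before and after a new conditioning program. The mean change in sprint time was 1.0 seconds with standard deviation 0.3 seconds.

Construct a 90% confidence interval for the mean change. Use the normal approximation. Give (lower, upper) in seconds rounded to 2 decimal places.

(0.93, 1.07)

Paired design: SE = s_d/√n = 0.3/√48 = 0.0433.
z* = 1.645; margin of error = 1.645 × 0.0433 = 0.0712.
1.0 ± 0.0712 → (0.93, 1.07).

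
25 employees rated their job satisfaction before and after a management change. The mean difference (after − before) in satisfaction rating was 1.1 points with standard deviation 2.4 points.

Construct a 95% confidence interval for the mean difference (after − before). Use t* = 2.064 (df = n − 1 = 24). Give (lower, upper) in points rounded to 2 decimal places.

(0.11, 2.09)

This is a matched-pairs design, so SE = s_d/√n = 2.4/√25 = 0.4800.
Margin = 2.064 × 0.4800 = 0.9907; the interval is 1.1 ± 0.9907 = (0.11, 2.09).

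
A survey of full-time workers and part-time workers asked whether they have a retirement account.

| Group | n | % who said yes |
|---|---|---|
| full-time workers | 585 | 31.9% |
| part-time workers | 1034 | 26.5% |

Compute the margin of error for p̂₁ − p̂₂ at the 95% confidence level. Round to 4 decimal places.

Each SE is √(p̂(1−p̂)/n): √(0.3190·0.6810/585) = 0.01927 and √(0.2650·0.7350/1034) = 0.01372.
SE(p̂₁ − p̂₂) = √(SE₁² + SE₂²) = √(0.0003713329 + 0.0001882384) = 0.02366, since the two samples are independent.
At 95% confidence z* = 1.960; margin = 1.960 × 0.02366 = 0.04637.

0.0464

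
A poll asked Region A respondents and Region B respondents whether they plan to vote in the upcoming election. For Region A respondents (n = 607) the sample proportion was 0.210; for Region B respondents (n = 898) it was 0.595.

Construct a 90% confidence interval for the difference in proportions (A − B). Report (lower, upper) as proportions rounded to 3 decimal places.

Each SE is √(p̂(1−p̂)/n): √(0.2100·0.7900/607) = 0.01653 and √(0.5950·0.4050/898) = 0.01638.
SE(p̂₁ − p̂₂) = √(SE₁² + SE₂²) = √(0.0002732409 + 0.0002683044) = 0.02327, since the two samples are independent.
At 90% confidence z* = 1.645; margin = 1.645 × 0.02327 = 0.03828.
The difference is 0.2100 − 0.5950 = -0.3850, so the interval is -0.3850 ± 0.03828 = (-0.423, -0.347).

(-0.423, -0.347)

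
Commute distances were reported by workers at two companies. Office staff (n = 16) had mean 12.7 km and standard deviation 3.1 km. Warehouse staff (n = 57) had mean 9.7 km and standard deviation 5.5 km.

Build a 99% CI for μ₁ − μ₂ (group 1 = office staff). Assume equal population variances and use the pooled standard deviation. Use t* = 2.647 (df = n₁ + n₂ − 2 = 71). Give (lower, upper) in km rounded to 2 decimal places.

(-0.81, 6.81)

Pooled variance s_p² = [15·3.1² + 56·5.5²] / (16+57−2) = 25.8894, so s_p = 5.0882.
SE_diff = s_p·√(1/n₁ + 1/n₂) = 5.0882·√(1/16 + 1/57) = 1.4396.
t* = 2.647; margin = 2.647 × 1.4396 = 3.8106.
Difference = 12.7 − 9.7 = 3.0000.
3.0000 ± 3.8106 → (-0.81, 6.81).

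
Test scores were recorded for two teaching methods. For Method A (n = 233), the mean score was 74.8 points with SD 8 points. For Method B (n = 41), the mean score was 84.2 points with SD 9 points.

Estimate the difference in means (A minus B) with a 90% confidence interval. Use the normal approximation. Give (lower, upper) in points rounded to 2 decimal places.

(-11.87, -6.93)

SE₁ = s₁/√n₁ = 8/√233 = 0.5241; SE₂ = 9/√41 = 1.4056.
Independent samples, unequal variances: SE_diff = √(SE₁² + SE₂²) = √(0.27468081 + 1.97571136) = 1.5001.
z* = 1.645, so margin of error = 1.645 × 1.5001 = 2.4677.
Difference in means = 74.8 − 84.2 = -9.4000.
-9.4000 ± 2.4677 → (-11.87, -6.93).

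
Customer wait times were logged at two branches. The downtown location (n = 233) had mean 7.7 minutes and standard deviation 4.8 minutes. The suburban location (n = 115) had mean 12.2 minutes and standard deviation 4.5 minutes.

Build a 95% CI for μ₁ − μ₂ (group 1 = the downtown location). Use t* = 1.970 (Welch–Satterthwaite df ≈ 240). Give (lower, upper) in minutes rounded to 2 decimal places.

(-5.53, -3.47)

Per-group SEs: s₁/√n₁ = 4.8/√233 = 0.3145, s₂/√n₂ = 4.5/√115 = 0.4196.
Unpooled SE of the difference: √(0.09891025 + 0.17606416) = 0.5244.
Margin of error = t* · SE = 1.970 × 0.5244 = 1.0331.
x̄₁ − x̄₂ = 7.7 − 12.2 = -4.5000.
CI: -4.5000 ± 1.0331 = (-5.53, -3.47).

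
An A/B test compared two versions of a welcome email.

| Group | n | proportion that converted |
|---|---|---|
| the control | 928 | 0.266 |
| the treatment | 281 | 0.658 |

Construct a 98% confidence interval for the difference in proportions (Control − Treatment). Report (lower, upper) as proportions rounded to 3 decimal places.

Each SE is √(p̂(1−p̂)/n): √(0.2660·0.7340/928) = 0.01450 and √(0.6580·0.3420/281) = 0.02830.
SE(p̂₁ − p̂₂) = √(SE₁² + SE₂²) = √(0.00021025 + 0.00080089) = 0.03180, since the two samples are independent.
At 98% confidence z* = 2.326; margin = 2.326 × 0.03180 = 0.07397.
The difference is 0.2660 − 0.6580 = -0.3920, so the interval is -0.3920 ± 0.07397 = (-0.466, -0.318).

(-0.466, -0.318)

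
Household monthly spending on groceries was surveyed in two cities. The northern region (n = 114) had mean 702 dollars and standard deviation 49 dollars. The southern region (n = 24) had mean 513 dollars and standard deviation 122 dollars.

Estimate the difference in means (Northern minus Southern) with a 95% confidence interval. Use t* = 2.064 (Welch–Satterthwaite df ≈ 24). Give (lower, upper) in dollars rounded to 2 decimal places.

Standard errors of each mean: 49/√114 = 4.5893 and 122/√24 = 24.9031.
SE(x̄₁ − x̄₂) = √(4.5893² + 24.9031²) = 25.3224 for independent samples with unequal variances.
With t* = 2.064, the margin is 2.064 × 25.3224 = 52.2654.
x̄₁ − x̄₂ = 702 − 513 = 189.0000; the interval is 189.0000 ± 52.2654 = (136.73, 241.27).

(136.73, 241.27)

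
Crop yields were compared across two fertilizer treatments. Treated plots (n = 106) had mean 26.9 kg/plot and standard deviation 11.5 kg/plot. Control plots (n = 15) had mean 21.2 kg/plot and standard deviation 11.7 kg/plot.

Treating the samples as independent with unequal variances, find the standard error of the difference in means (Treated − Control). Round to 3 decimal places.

3.221

Per-group SEs: s₁/√n₁ = 11.5/√106 = 1.1170, s₂/√n₂ = 11.7/√15 = 3.0209.
Unpooled SE of the difference: √(1.247689 + 9.12583681) = 3.2208.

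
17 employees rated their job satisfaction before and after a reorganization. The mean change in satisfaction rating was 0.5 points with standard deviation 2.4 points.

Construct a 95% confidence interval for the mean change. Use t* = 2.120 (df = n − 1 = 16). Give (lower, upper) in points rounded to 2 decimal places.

(-0.73, 1.73)

Paired design: SE = s_d/√n = 2.4/√17 = 0.5821.
t* = 2.120; margin of error = 2.120 × 0.5821 = 1.2341.
0.5 ± 1.2341 → (-0.73, 1.73).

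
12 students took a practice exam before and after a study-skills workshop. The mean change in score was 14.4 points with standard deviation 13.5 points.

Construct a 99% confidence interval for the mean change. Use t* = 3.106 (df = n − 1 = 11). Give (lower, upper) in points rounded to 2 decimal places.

(2.30, 26.50)

This is a matched-pairs design, so SE = s_d/√n = 13.5/√12 = 3.8971.
Margin = 3.106 × 3.8971 = 12.1044; the interval is 14.4 ± 12.1044 = (2.30, 26.50).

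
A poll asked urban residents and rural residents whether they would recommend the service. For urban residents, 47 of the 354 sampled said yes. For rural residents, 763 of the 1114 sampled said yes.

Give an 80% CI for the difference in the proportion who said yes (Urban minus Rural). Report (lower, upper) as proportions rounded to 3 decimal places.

(-0.581, -0.523)

p̂₁ = 47/354 = 0.1328 and p̂₂ = 763/1114 = 0.6849.
SE₁ = √(p̂₁(1−p̂₁)/n₁) = √(0.1328·0.8672/354) = 0.01804; SE₂ = √(0.6849·0.3151/1114) = 0.01392.
Independent samples: SE of the difference = √(SE₁² + SE₂²) = √(0.0003254416 + 0.0001937664) = 0.02279.
z* for 80% confidence is 1.282, so the margin of error is 1.282 × 0.02279 = 0.02922.
Point estimate p̂₁ − p̂₂ = 0.1328 − 0.6849 = -0.5521.
-0.5521 ± 0.02922 → (-0.581, -0.523).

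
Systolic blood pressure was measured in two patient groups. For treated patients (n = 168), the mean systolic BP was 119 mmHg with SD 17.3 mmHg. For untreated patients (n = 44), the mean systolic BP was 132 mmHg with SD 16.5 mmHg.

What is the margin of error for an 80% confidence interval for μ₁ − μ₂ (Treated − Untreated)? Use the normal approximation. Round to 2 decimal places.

Per-group SEs: s₁/√n₁ = 17.3/√168 = 1.3347, s₂/√n₂ = 16.5/√44 = 2.4875.
Unpooled SE of the difference: √(1.78142409 + 6.18765625) = 2.8230.
Margin of error = z* · SE = 1.282 × 2.8230 = 3.6191.

3.62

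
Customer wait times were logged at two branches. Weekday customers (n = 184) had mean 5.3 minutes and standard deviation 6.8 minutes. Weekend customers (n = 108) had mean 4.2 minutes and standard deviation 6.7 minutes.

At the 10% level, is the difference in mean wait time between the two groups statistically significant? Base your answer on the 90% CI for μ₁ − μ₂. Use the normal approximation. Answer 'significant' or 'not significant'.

Standard errors of each mean: 6.8/√184 = 0.5013 and 6.7/√108 = 0.6447.
SE(x̄₁ − x̄₂) = √(0.5013² + 0.6447²) = 0.8167 for independent samples with unequal variances.
With z* = 1.645, the margin is 1.645 × 0.8167 = 1.3435.
x̄₁ − x̄₂ = 5.3 − 4.2 = 1.1000; the interval is 1.1000 ± 1.3435 = (-0.2435, 2.4435).
The interval (-0.2435, 2.4435) contains 0, so the difference is not significant.

not significant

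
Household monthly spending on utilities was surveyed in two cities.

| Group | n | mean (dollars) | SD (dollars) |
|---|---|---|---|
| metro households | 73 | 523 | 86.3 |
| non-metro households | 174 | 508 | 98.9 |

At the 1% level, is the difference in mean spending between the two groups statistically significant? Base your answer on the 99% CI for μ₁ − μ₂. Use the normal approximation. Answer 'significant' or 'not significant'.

not significant

SE₁ = s₁/√n₁ = 86.3/√73 = 10.1007; SE₂ = 98.9/√174 = 7.4976.
Independent samples, unequal variances: SE_diff = √(SE₁² + SE₂²) = √(102.02414049 + 56.21400576) = 12.5793.
z* = 2.576, so margin of error = 2.576 × 12.5793 = 32.4043.
Difference in means = 523 − 508 = 15.0000.
15.0000 ± 32.4043 → (-17.4043, 47.4043).
The interval (-17.4043, 47.4043) contains 0, so the difference is not significant.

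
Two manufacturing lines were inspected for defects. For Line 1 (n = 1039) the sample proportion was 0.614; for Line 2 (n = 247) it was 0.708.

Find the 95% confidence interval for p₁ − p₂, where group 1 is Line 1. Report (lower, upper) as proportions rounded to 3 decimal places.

(-0.158, -0.030)

SE₁ = √(p̂₁(1−p̂₁)/n₁) = √(0.6140·0.3860/1039) = 0.01510; SE₂ = √(0.7080·0.2920/247) = 0.02893.
Independent samples: SE of the difference = √(SE₁² + SE₂²) = √(0.00022801 + 0.0008369449) = 0.03263.
z* for 95% confidence is 1.960, so the margin of error is 1.960 × 0.03263 = 0.06395.
Point estimate p̂₁ − p̂₂ = 0.6140 − 0.7080 = -0.0940.
-0.0940 ± 0.06395 → (-0.158, -0.030).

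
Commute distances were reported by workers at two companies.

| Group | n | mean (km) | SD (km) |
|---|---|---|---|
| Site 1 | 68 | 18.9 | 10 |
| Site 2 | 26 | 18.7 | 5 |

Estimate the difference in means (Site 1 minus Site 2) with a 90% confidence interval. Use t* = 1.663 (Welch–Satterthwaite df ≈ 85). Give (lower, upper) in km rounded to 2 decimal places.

(-2.39, 2.79)

SE₁ = s₁/√n₁ = 10/√68 = 1.2127; SE₂ = 5/√26 = 0.9806.
Independent samples, unequal variances: SE_diff = √(SE₁² + SE₂²) = √(1.47064129 + 0.96157636) = 1.5596.
t* = 1.663, so margin of error = 1.663 × 1.5596 = 2.5936.
Difference in means = 18.9 − 18.7 = 0.2000.
0.2000 ± 2.5936 → (-2.39, 2.79).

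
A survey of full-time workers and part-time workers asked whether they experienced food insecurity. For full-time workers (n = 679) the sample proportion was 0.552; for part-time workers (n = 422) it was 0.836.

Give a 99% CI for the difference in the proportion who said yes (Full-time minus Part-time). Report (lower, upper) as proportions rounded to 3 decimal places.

The two standard errors are √(0.5520×0.4480/679) = 0.01908 and √(0.8360×0.1640/422) = 0.01802.
Because the samples are independent, SE_diff = √(0.01908² + 0.01802²) = 0.02624.
Using z* = 2.576 for 99%, ME = 2.576 × 0.02624 = 0.06759.
p̂₁ − p̂₂ = -0.2840; interval -0.2840 ± 0.06759 gives (-0.352, -0.216).

(-0.352, -0.216)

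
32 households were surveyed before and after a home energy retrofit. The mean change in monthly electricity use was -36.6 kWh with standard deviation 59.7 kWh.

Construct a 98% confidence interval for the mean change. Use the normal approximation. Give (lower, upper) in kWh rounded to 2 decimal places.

(-61.15, -12.05)

This is a matched-pairs design, so SE = s_d/√n = 59.7/√32 = 10.5536.
Margin = 2.326 × 10.5536 = 24.5477; the interval is -36.6 ± 24.5477 = (-61.15, -12.05).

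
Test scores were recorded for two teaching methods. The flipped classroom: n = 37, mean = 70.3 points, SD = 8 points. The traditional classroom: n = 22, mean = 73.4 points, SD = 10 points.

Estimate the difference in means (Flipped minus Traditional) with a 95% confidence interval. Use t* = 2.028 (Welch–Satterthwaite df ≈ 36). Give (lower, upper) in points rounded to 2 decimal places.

SE₁ = s₁/√n₁ = 8/√37 = 1.3152; SE₂ = 10/√22 = 2.1320.
Independent samples, unequal variances: SE_diff = √(SE₁² + SE₂²) = √(1.72975104 + 4.545424) = 2.5050.
t* = 2.028, so margin of error = 2.028 × 2.5050 = 5.0801.
Difference in means = 70.3 − 73.4 = -3.1000.
-3.1000 ± 5.0801 → (-8.18, 1.98).

(-8.18, 1.98)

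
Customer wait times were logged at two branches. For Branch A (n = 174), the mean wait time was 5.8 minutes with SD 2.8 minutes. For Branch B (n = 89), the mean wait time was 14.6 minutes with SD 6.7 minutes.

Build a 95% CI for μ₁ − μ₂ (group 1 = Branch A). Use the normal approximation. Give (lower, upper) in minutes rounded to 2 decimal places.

Per-group SEs: s₁/√n₁ = 2.8/√174 = 0.2123, s₂/√n₂ = 6.7/√89 = 0.7102.
Unpooled SE of the difference: √(0.04507129 + 0.50438404) = 0.7413.
Margin of error = z* · SE = 1.960 × 0.7413 = 1.4529.
x̄₁ − x̄₂ = 5.8 − 14.6 = -8.8000.
CI: -8.8000 ± 1.4529 = (-10.25, -7.35).

(-10.25, -7.35)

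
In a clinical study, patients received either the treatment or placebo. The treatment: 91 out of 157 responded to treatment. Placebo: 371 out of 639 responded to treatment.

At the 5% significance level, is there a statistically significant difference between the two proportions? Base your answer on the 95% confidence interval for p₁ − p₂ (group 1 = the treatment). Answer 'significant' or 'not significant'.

not significant

First, p̂₁ = 91/157 = 0.5796; p̂₂ = 371/639 = 0.5806.
The two standard errors are √(0.5796×0.4204/157) = 0.03940 and √(0.5806×0.4194/639) = 0.01952.
Because the samples are independent, SE_diff = √(0.03940² + 0.01952²) = 0.04397.
Using z* = 1.960 for 95%, ME = 1.960 × 0.04397 = 0.08618.
p̂₁ − p̂₂ = -0.0010; interval -0.0010 ± 0.08618 gives (-0.08718, 0.08518).
The interval (-0.08718, 0.08518) contains 0, so the difference is not significant.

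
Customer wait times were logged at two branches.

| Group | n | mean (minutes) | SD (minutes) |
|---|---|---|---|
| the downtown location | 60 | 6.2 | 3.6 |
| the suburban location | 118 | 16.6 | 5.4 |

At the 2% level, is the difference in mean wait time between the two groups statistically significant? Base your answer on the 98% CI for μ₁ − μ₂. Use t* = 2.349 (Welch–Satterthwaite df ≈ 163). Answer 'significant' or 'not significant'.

Per-group SEs: s₁/√n₁ = 3.6/√60 = 0.4648, s₂/√n₂ = 5.4/√118 = 0.4971.
Unpooled SE of the difference: √(0.21603904 + 0.24710841) = 0.6805.
Margin of error = t* · SE = 2.349 × 0.6805 = 1.5985.
x̄₁ − x̄₂ = 6.2 − 16.6 = -10.4000.
CI: -10.4000 ± 1.5985 = (-11.9985, -8.8015).
The interval (-11.9985, -8.8015) does not contain 0, so the difference is significant.

significant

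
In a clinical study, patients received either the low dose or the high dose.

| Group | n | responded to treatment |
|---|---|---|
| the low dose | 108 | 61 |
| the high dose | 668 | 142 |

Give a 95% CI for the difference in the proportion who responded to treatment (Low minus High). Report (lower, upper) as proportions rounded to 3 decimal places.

(0.254, 0.451)

First, p̂₁ = 61/108 = 0.5648; p̂₂ = 142/668 = 0.2126.
The two standard errors are √(0.5648×0.4352/108) = 0.04771 and √(0.2126×0.7874/668) = 0.01583.
Because the samples are independent, SE_diff = √(0.04771² + 0.01583²) = 0.05027.
Using z* = 1.960 for 95%, ME = 1.960 × 0.05027 = 0.09853.
p̂₁ − p̂₂ = 0.3522; interval 0.3522 ± 0.09853 gives (0.254, 0.451).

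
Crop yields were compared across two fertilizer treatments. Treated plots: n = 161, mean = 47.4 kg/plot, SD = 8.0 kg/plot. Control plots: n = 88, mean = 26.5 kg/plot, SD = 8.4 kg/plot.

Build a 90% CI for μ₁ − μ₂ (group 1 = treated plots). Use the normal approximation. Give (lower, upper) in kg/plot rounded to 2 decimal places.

SE₁ = s₁/√n₁ = 8.0/√161 = 0.6305; SE₂ = 8.4/√88 = 0.8954.
Independent samples, unequal variances: SE_diff = √(SE₁² + SE₂²) = √(0.39753025 + 0.80174116) = 1.0951.
z* = 1.645, so margin of error = 1.645 × 1.0951 = 1.8014.
Difference in means = 47.4 − 26.5 = 20.9000.
20.9000 ± 1.8014 → (19.10, 22.70).

(19.10, 22.70)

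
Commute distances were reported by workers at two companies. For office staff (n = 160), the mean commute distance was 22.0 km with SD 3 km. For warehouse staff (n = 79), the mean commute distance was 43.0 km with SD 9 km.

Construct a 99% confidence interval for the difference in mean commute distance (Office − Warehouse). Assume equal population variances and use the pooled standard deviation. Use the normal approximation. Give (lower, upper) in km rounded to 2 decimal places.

Pooled variance s_p² = [159·3² + 78·9²] / (160+79−2) = 32.6962, so s_p = 5.7181.
SE_diff = s_p·√(1/n₁ + 1/n₂) = 5.7181·√(1/160 + 1/79) = 0.7863.
z* = 2.576; margin = 2.576 × 0.7863 = 2.0255.
Difference = 22.0 − 43.0 = -21.0000.
-21.0000 ± 2.0255 → (-23.03, -18.97).

(-23.03, -18.97)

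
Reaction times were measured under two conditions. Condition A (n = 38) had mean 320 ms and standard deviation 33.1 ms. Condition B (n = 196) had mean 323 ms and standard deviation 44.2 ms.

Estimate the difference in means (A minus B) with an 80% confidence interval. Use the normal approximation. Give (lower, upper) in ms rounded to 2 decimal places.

(-10.99, 4.99)

SE₁ = s₁/√n₁ = 33.1/√38 = 5.3695; SE₂ = 44.2/√196 = 3.1571.
Independent samples, unequal variances: SE_diff = √(SE₁² + SE₂²) = √(28.83153025 + 9.96728041) = 6.2289.
z* = 1.282, so margin of error = 1.282 × 6.2289 = 7.9854.
Difference in means = 320 − 323 = -3.0000.
-3.0000 ± 7.9854 → (-10.99, 4.99).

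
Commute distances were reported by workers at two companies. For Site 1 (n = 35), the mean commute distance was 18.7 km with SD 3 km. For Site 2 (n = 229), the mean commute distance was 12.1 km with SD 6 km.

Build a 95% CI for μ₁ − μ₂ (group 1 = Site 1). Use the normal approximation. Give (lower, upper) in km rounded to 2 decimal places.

Per-group SEs: s₁/√n₁ = 3/√35 = 0.5071, s₂/√n₂ = 6/√229 = 0.3965.
Unpooled SE of the difference: √(0.25715041 + 0.15721225) = 0.6437.
Margin of error = z* · SE = 1.960 × 0.6437 = 1.2617.
x̄₁ − x̄₂ = 18.7 − 12.1 = 6.6000.
CI: 6.6000 ± 1.2617 = (5.34, 7.86).

(5.34, 7.86)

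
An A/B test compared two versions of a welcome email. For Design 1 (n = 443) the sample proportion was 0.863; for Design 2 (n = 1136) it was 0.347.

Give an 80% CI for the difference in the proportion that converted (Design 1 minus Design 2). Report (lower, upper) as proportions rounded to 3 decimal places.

(0.488, 0.544)

SE₁ = √(p̂₁(1−p̂₁)/n₁) = √(0.8630·0.1370/443) = 0.01634; SE₂ = √(0.3470·0.6530/1136) = 0.01412.
Independent samples: SE of the difference = √(SE₁² + SE₂²) = √(0.0002669956 + 0.0001993744) = 0.02160.
z* for 80% confidence is 1.282, so the margin of error is 1.282 × 0.02160 = 0.02769.
Point estimate p̂₁ − p̂₂ = 0.8630 − 0.3470 = 0.5160.
0.5160 ± 0.02769 → (0.488, 0.544).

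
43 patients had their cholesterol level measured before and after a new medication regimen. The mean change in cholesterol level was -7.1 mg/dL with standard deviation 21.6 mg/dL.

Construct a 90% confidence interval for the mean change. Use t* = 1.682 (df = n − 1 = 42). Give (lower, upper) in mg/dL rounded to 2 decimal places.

(-12.64, -1.56)

This is a matched-pairs design, so SE = s_d/√n = 21.6/√43 = 3.2940.
Margin = 1.682 × 3.2940 = 5.5405; the interval is -7.1 ± 5.5405 = (-12.64, -1.56).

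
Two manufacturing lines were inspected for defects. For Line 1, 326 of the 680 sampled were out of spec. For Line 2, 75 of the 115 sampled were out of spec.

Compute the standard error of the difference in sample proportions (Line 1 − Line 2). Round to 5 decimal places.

0.04837

First, p̂₁ = 326/680 = 0.4794; p̂₂ = 75/115 = 0.6522.
The two standard errors are √(0.4794×0.5206/680) = 0.01916 and √(0.6522×0.3478/115) = 0.04441.
Because the samples are independent, SE_diff = √(0.01916² + 0.04441²) = 0.04837.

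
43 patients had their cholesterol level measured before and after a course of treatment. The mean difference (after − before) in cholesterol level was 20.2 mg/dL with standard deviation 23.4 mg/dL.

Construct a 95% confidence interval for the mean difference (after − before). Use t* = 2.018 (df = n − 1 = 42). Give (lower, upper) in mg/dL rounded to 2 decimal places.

Paired design: SE = s_d/√n = 23.4/√43 = 3.5685.
t* = 2.018; margin of error = 2.018 × 3.5685 = 7.2012.
20.2 ± 7.2012 → (13.00, 27.40).

(13.00, 27.40)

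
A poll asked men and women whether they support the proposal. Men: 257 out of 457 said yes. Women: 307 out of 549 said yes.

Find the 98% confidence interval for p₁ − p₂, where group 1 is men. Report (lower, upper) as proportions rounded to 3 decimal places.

(-0.070, 0.076)

p̂₁ = 257/457 = 0.5624 and p̂₂ = 307/549 = 0.5592.
SE₁ = √(p̂₁(1−p̂₁)/n₁) = √(0.5624·0.4376/457) = 0.02321; SE₂ = √(0.5592·0.4408/549) = 0.02119.
Independent samples: SE of the difference = √(SE₁² + SE₂²) = √(0.0005387041 + 0.0004490161) = 0.03143.
z* for 98% confidence is 2.326, so the margin of error is 2.326 × 0.03143 = 0.07311.
Point estimate p̂₁ − p̂₂ = 0.5624 − 0.5592 = 0.0032.
0.0032 ± 0.07311 → (-0.070, 0.076).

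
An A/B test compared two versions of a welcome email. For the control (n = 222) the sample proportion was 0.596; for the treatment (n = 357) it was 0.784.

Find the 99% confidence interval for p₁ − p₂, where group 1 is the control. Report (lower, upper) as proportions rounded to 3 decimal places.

Each SE is √(p̂(1−p̂)/n): √(0.5960·0.4040/222) = 0.03293 and √(0.7840·0.2160/357) = 0.02178.
SE(p̂₁ − p̂₂) = √(SE₁² + SE₂²) = √(0.0010843849 + 0.0004743684) = 0.03948, since the two samples are independent.
At 99% confidence z* = 2.576; margin = 2.576 × 0.03948 = 0.10170.
The difference is 0.5960 − 0.7840 = -0.1880, so the interval is -0.1880 ± 0.10170 = (-0.290, -0.086).

(-0.290, -0.086)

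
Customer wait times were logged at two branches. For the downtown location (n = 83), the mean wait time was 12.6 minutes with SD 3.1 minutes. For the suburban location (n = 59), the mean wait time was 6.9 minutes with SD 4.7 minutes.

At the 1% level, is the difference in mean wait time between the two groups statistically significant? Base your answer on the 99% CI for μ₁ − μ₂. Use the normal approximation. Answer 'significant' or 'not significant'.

SE₁ = s₁/√n₁ = 3.1/√83 = 0.3403; SE₂ = 4.7/√59 = 0.6119.
Independent samples, unequal variances: SE_diff = √(SE₁² + SE₂²) = √(0.11580409 + 0.37442161) = 0.7002.
z* = 2.576, so margin of error = 2.576 × 0.7002 = 1.8037.
Difference in means = 12.6 − 6.9 = 5.7000.
5.7000 ± 1.8037 → (3.8963, 7.5037).
The interval (3.8963, 7.5037) does not contain 0, so the difference is significant.

significant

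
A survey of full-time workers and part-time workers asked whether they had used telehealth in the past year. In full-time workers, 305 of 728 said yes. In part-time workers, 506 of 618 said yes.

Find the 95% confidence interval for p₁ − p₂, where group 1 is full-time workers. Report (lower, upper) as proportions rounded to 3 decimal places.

First, p̂₁ = 305/728 = 0.4190; p̂₂ = 506/618 = 0.8188.
The two standard errors are √(0.4190×0.5810/728) = 0.01829 and √(0.8188×0.1812/618) = 0.01549.
Because the samples are independent, SE_diff = √(0.01829² + 0.01549²) = 0.02397.
Using z* = 1.960 for 95%, ME = 1.960 × 0.02397 = 0.04698.
p̂₁ − p̂₂ = -0.3998; interval -0.3998 ± 0.04698 gives (-0.447, -0.353).

(-0.447, -0.353)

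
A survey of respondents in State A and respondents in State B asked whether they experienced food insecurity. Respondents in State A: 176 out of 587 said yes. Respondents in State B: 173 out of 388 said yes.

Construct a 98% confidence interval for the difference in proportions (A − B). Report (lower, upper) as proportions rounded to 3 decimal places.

First, p̂₁ = 176/587 = 0.2998; p̂₂ = 173/388 = 0.4459.
The two standard errors are √(0.2998×0.7002/587) = 0.01891 and √(0.4459×0.5541/388) = 0.02523.
Because the samples are independent, SE_diff = √(0.01891² + 0.02523²) = 0.03153.
Using z* = 2.326 for 98%, ME = 2.326 × 0.03153 = 0.07334.
p̂₁ − p̂₂ = -0.1461; interval -0.1461 ± 0.07334 gives (-0.219, -0.073).

(-0.219, -0.073)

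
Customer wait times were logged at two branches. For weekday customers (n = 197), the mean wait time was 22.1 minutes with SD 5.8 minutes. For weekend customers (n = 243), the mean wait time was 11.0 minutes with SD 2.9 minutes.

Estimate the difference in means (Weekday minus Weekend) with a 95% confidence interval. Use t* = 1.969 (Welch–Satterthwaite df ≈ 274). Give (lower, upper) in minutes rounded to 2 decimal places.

Per-group SEs: s₁/√n₁ = 5.8/√197 = 0.4132, s₂/√n₂ = 2.9/√243 = 0.1860.
Unpooled SE of the difference: √(0.17073424 + 0.034596) = 0.4531.
Margin of error = t* · SE = 1.969 × 0.4531 = 0.8922.
x̄₁ − x̄₂ = 22.1 − 11.0 = 11.1000.
CI: 11.1000 ± 0.8922 = (10.21, 11.99).

(10.21, 11.99)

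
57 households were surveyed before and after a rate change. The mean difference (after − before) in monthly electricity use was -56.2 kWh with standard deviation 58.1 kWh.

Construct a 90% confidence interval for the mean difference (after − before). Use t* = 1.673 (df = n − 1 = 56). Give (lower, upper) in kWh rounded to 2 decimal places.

(-69.07, -43.33)

Paired design: SE = s_d/√n = 58.1/√57 = 7.6955.
t* = 1.673; margin of error = 1.673 × 7.6955 = 12.8746.
-56.2 ± 12.8746 → (-69.07, -43.33).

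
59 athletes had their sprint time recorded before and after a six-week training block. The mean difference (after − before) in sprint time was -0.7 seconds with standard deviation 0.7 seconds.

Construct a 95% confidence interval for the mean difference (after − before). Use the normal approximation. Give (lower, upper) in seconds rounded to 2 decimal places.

This is a matched-pairs design, so SE = s_d/√n = 0.7/√59 = 0.0911.
Margin = 1.960 × 0.0911 = 0.1786; the interval is -0.7 ± 0.1786 = (-0.88, -0.52).

(-0.88, -0.52)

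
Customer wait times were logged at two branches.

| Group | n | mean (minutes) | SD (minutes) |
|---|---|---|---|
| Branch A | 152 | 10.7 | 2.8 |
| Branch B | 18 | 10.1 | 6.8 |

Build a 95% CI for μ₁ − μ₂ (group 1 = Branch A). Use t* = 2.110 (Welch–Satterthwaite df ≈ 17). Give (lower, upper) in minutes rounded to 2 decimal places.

(-2.82, 4.02)

SE₁ = s₁/√n₁ = 2.8/√152 = 0.2271; SE₂ = 6.8/√18 = 1.6028.
Independent samples, unequal variances: SE_diff = √(SE₁² + SE₂²) = √(0.05157441 + 2.56896784) = 1.6188.
t* = 2.110, so margin of error = 2.110 × 1.6188 = 3.4157.
Difference in means = 10.7 − 10.1 = 0.6000.
0.6000 ± 3.4157 → (-2.82, 4.02).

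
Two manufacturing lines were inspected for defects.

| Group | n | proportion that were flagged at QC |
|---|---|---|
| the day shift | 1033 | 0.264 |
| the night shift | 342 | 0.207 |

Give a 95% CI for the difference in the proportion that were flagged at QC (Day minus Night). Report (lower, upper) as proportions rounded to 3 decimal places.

(0.006, 0.108)

Each SE is √(p̂(1−p̂)/n): √(0.2640·0.7360/1033) = 0.01371 and √(0.2070·0.7930/342) = 0.02191.
SE(p̂₁ − p̂₂) = √(SE₁² + SE₂²) = √(0.0001879641 + 0.0004800481) = 0.02585, since the two samples are independent.
At 95% confidence z* = 1.960; margin = 1.960 × 0.02585 = 0.05067.
The difference is 0.2640 − 0.2070 = 0.0570, so the interval is 0.0570 ± 0.05067 = (0.006, 0.108).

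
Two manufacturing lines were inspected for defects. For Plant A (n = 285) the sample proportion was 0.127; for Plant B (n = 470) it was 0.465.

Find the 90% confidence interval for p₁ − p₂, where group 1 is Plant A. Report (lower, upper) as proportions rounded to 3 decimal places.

(-0.388, -0.288)

The two standard errors are √(0.1270×0.8730/285) = 0.01972 and √(0.4650×0.5350/470) = 0.02301.
Because the samples are independent, SE_diff = √(0.01972² + 0.02301²) = 0.03030.
Using z* = 1.645 for 90%, ME = 1.645 × 0.03030 = 0.04984.
p̂₁ − p̂₂ = -0.3380; interval -0.3380 ± 0.04984 gives (-0.388, -0.288).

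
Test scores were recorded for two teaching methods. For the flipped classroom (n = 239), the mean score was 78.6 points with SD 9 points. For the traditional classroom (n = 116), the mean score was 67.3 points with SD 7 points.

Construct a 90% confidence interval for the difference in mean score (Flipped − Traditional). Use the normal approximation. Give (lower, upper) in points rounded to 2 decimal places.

Standard errors of each mean: 9/√239 = 0.5822 and 7/√116 = 0.6499.
SE(x̄₁ − x̄₂) = √(0.5822² + 0.6499²) = 0.8725 for independent samples with unequal variances.
With z* = 1.645, the margin is 1.645 × 0.8725 = 1.4353.
x̄₁ − x̄₂ = 78.6 − 67.3 = 11.3000; the interval is 11.3000 ± 1.4353 = (9.86, 12.74).

(9.86, 12.74)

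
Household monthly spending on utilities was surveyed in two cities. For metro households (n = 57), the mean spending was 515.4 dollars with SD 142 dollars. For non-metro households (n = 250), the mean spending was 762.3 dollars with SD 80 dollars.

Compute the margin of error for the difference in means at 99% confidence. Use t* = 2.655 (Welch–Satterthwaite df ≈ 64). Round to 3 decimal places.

51.711

Standard errors of each mean: 142/√57 = 18.8084 and 80/√250 = 5.0596.
SE(x̄₁ − x̄₂) = √(18.8084² + 5.0596²) = 19.4770 for independent samples with unequal variances.
With t* = 2.655, the margin is 2.655 × 19.4770 = 51.7114.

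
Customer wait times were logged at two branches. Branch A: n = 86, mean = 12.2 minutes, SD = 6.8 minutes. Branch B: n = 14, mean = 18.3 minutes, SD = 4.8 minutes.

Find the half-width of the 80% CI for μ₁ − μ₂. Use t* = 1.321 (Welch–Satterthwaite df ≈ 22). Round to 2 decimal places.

1.95

Standard errors of each mean: 6.8/√86 = 0.7333 and 4.8/√14 = 1.2829.
SE(x̄₁ − x̄₂) = √(0.7333² + 1.2829²) = 1.4777 for independent samples with unequal variances.
With t* = 1.321, the margin is 1.321 × 1.4777 = 1.9520.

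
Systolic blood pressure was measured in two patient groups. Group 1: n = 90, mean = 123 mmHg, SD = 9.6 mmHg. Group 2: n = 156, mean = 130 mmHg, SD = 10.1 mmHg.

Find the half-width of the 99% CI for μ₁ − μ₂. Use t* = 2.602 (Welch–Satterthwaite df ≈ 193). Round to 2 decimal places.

3.37

Standard errors of each mean: 9.6/√90 = 1.0119 and 10.1/√156 = 0.8086.
SE(x̄₁ − x̄₂) = √(1.0119² + 0.8086²) = 1.2953 for independent samples with unequal variances.
With t* = 2.602, the margin is 2.602 × 1.2953 = 3.3704.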